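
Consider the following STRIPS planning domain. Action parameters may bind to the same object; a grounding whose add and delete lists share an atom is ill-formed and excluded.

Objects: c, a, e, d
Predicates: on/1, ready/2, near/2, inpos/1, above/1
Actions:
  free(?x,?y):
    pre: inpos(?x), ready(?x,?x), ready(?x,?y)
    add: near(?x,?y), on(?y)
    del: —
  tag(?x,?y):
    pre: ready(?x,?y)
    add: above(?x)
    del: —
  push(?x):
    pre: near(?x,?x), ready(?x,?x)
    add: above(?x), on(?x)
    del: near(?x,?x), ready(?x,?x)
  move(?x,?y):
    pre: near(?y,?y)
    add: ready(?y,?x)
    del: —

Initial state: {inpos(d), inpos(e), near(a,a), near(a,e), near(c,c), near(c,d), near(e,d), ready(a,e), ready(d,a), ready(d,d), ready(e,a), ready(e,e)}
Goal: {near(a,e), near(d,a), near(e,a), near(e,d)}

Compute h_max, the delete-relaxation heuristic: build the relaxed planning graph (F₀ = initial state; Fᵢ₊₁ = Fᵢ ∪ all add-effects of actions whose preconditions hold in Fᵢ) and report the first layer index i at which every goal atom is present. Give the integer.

F0 = init (12 atoms)
F1 = F0 ∪ {above(a), above(d), above(e), near(d,a), near(d,d), near(e,a), near(e,e), on(a), on(d), on(e), ready(a,a), ready(a,c), ready(a,d), ready(c,a), ready(c,c), ready(c,d), ready(c,e)}  (29 atoms)
goal ⊆ F1  ⇒  h_max = 1

1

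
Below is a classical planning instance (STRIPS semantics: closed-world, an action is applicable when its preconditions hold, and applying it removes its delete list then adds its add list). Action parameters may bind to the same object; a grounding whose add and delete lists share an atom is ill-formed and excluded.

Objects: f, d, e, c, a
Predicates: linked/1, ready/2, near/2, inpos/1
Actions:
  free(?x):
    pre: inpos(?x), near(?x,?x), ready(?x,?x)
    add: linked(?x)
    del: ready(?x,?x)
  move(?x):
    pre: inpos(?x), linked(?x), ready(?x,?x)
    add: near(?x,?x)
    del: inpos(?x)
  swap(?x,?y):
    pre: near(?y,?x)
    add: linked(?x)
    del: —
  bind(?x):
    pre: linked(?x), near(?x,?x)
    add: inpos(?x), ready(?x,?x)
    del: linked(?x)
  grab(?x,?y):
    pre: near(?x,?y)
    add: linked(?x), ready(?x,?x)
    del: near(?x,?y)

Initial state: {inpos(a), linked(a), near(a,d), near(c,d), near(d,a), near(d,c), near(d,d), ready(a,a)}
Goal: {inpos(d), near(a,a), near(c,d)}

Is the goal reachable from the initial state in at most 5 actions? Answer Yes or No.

Yes

1. move(a)  →  {linked(a), near(a,a), near(a,d), near(c,d), near(d,a), near(d,c), near(d,d), ready(a,a)}
2. swap(d,d)  →  {linked(a), linked(d), near(a,a), near(a,d), near(c,d), near(d,a), near(d,c), near(d,d), ready(a,a)}
3. bind(d)  →  {inpos(d), linked(a), near(a,a), near(a,d), near(c,d), near(d,a), near(d,c), near(d,d), ready(a,a), ready(d,d)}
optimal plan length = 3; 3 ≤ 5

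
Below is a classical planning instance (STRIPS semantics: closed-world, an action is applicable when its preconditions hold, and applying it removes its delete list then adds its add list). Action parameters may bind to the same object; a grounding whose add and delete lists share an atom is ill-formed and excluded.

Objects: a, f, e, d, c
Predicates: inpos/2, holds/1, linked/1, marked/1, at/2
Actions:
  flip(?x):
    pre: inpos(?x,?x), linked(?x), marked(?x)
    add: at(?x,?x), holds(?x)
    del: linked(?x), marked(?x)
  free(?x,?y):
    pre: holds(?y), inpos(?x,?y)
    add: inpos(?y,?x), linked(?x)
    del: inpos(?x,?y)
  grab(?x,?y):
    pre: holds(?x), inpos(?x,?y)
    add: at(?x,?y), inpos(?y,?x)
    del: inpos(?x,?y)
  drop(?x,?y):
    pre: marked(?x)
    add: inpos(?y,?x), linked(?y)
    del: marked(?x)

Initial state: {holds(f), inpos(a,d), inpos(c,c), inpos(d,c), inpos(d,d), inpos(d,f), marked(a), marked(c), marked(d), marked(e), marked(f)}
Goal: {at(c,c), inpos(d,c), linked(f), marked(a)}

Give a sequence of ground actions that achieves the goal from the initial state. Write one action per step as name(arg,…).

1. drop(f,f)  →  {holds(f), inpos(a,d), inpos(c,c), inpos(d,c), inpos(d,d), inpos(d,f), inpos(f,f), linked(f), marked(a), marked(c), marked(d), marked(e)}
2. drop(e,c)  →  {holds(f), inpos(a,d), inpos(c,c), inpos(c,e), inpos(d,c), inpos(d,d), inpos(d,f), inpos(f,f), linked(c), linked(f), marked(a), marked(c), marked(d)}
3. flip(c)  →  {at(c,c), holds(c), holds(f), inpos(a,d), inpos(c,c), inpos(c,e), inpos(d,c), inpos(d,d), inpos(d,f), inpos(f,f), linked(f), marked(a), marked(d)}

drop(f,f); drop(e,c); flip(c)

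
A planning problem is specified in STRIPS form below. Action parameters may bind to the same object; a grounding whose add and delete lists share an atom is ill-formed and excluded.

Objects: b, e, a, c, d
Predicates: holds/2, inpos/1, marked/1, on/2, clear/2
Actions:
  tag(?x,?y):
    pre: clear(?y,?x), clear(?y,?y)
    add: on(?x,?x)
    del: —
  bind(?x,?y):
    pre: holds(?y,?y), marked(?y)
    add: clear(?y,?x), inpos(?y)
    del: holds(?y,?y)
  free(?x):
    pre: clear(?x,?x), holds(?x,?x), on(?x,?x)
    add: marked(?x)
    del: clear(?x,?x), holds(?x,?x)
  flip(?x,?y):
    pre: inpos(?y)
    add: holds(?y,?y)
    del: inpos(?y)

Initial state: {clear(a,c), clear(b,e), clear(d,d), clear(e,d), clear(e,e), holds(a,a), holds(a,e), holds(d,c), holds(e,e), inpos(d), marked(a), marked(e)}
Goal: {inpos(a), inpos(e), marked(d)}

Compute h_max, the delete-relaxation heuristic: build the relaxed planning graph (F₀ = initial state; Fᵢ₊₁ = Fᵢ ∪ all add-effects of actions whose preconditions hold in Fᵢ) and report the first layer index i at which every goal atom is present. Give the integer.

2

F0 = init (12 atoms)
F1 = F0 ∪ {clear(a,a), clear(a,b), clear(a,d), clear(a,e), clear(e,a), clear(e,b), clear(e,c), holds(d,d), inpos(a), inpos(e), on(d,d), on(e,e)}  (24 atoms)
F2 = F1 ∪ {marked(d), on(a,a), on(b,b), on(c,c)}  (28 atoms)
goal ⊆ F2  ⇒  h_max = 2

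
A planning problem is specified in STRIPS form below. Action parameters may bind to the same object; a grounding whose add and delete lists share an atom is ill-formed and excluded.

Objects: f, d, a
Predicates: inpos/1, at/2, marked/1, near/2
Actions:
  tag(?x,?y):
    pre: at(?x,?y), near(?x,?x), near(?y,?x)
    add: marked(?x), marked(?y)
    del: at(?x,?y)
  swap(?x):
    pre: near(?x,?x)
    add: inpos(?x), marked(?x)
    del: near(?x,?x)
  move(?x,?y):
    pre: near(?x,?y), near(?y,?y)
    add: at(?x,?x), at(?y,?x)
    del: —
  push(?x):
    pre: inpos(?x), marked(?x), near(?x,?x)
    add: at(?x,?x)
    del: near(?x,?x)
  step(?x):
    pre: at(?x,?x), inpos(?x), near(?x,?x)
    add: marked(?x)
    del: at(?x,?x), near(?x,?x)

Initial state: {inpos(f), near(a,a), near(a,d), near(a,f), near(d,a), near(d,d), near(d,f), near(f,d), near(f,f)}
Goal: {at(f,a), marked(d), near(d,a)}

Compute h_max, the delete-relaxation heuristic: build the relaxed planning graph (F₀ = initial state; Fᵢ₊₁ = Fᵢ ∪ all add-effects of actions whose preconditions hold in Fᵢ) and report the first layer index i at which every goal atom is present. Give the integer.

1

F0 = init (9 atoms)
F1 = F0 ∪ {at(a,a), at(a,d), at(d,a), at(d,d), at(d,f), at(f,a), at(f,d), at(f,f), inpos(a), inpos(d), marked(a), marked(d), marked(f)}  (22 atoms)
goal ⊆ F1  ⇒  h_max = 1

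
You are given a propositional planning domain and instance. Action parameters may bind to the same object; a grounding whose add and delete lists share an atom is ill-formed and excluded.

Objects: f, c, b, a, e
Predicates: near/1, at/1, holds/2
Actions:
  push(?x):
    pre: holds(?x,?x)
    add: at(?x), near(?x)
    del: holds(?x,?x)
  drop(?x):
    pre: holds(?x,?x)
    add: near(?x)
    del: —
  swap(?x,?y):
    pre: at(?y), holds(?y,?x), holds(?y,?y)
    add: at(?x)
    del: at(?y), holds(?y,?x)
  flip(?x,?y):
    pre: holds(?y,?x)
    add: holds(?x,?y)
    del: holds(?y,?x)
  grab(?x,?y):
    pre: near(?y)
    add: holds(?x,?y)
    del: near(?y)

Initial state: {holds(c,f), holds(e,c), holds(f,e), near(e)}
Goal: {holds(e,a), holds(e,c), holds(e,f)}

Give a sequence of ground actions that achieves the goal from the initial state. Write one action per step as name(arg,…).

flip(e,f); grab(a,e); flip(e,a)

1. flip(e,f)  →  {holds(c,f), holds(e,c), holds(e,f), near(e)}
2. grab(a,e)  →  {holds(a,e), holds(c,f), holds(e,c), holds(e,f)}
3. flip(e,a)  →  {holds(c,f), holds(e,a), holds(e,c), holds(e,f)}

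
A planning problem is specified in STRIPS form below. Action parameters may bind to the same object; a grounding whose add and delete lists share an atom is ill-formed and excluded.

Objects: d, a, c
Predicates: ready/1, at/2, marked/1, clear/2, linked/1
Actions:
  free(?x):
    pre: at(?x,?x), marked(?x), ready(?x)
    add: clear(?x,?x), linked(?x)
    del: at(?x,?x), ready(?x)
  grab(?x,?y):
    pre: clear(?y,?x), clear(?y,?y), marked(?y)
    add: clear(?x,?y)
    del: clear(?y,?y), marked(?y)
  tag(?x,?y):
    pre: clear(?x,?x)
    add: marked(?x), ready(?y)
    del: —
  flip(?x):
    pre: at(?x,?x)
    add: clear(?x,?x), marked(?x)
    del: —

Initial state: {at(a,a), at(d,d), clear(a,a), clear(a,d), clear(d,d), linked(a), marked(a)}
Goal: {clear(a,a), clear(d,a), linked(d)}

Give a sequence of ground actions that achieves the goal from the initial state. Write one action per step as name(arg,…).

1. grab(d,a)  →  {at(a,a), at(d,d), clear(a,d), clear(d,a), clear(d,d), linked(a)}
2. tag(d,d)  →  {at(a,a), at(d,d), clear(a,d), clear(d,a), clear(d,d), linked(a), marked(d), ready(d)}
3. free(d)  →  {at(a,a), clear(a,d), clear(d,a), clear(d,d), linked(a), linked(d), marked(d)}
4. flip(a)  →  {at(a,a), clear(a,a), clear(a,d), clear(d,a), clear(d,d), linked(a), linked(d), marked(a), marked(d)}

grab(d,a); tag(d,d); free(d); flip(a)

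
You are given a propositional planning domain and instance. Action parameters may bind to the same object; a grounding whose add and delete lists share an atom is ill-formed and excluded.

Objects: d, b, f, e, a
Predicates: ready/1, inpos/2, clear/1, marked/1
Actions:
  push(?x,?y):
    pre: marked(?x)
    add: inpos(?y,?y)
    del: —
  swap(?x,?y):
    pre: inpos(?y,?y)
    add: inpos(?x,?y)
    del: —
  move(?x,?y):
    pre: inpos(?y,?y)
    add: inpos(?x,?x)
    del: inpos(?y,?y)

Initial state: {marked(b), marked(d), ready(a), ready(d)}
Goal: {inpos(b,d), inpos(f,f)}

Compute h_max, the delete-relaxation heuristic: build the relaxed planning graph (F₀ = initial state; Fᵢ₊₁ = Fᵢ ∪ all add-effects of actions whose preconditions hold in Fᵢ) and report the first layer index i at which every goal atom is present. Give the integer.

F0 = init (4 atoms)
F1 = F0 ∪ {inpos(a,a), inpos(b,b), inpos(d,d), inpos(e,e), inpos(f,f)}  (9 atoms)
F2 = F1 ∪ {inpos(a,b), inpos(a,d), inpos(a,e), inpos(a,f), inpos(b,a), inpos(b,d), inpos(b,e), inpos(b,f), inpos(d,a), inpos(d,b), inpos(d,e), inpos(d,f), inpos(e,a), inpos(e,b), inpos(e,d), inpos(e,f), inpos(f,a), inpos(f,b), inpos(f,d), inpos(f,e)}  (29 atoms)
goal ⊆ F2  ⇒  h_max = 2

2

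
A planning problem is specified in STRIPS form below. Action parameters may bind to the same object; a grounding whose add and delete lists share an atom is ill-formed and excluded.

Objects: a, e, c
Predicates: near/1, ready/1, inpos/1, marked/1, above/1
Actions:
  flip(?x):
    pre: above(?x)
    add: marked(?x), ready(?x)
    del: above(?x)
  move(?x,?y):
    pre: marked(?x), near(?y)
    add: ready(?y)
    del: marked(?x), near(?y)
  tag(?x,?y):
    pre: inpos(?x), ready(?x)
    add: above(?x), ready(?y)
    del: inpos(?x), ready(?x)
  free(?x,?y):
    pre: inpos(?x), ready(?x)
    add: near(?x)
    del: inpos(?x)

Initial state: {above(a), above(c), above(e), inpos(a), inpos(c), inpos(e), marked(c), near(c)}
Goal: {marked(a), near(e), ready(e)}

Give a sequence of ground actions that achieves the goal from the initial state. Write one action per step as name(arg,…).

1. flip(a)  →  {above(c), above(e), inpos(a), inpos(c), inpos(e), marked(a), marked(c), near(c), ready(a)}
2. flip(e)  →  {above(c), inpos(a), inpos(c), inpos(e), marked(a), marked(c), marked(e), near(c), ready(a), ready(e)}
3. free(e,a)  →  {above(c), inpos(a), inpos(c), marked(a), marked(c), marked(e), near(c), near(e), ready(a), ready(e)}

flip(a); flip(e); free(e,a)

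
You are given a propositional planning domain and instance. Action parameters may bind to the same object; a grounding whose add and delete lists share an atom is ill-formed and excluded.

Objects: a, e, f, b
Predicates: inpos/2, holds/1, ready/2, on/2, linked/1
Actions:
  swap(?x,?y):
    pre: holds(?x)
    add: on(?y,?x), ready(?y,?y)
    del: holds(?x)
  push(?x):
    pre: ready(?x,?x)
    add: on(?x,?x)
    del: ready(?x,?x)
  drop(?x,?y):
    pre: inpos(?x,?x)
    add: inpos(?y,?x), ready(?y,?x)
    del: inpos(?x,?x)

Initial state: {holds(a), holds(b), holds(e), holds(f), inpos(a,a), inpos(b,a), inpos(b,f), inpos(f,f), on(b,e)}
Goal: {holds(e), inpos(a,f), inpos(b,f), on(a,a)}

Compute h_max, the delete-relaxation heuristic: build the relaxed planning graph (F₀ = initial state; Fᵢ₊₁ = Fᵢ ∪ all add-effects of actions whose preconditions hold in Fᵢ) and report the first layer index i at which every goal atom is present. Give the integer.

1

F0 = init (9 atoms)
F1 = F0 ∪ {inpos(a,f), inpos(e,a), inpos(e,f), inpos(f,a), on(a,a), on(a,b), on(a,e), on(a,f), on(b,a), on(b,b), on(b,f), on(e,a), on(e,b), on(e,e), on(e,f), on(f,a), on(f,b), on(f,e), on(f,f), ready(a,a), ready(a,f), ready(b,a), ready(b,b), ready(b,f), ready(e,a), ready(e,e), ready(e,f), ready(f,a), ready(f,f)}  (38 atoms)
goal ⊆ F1  ⇒  h_max = 1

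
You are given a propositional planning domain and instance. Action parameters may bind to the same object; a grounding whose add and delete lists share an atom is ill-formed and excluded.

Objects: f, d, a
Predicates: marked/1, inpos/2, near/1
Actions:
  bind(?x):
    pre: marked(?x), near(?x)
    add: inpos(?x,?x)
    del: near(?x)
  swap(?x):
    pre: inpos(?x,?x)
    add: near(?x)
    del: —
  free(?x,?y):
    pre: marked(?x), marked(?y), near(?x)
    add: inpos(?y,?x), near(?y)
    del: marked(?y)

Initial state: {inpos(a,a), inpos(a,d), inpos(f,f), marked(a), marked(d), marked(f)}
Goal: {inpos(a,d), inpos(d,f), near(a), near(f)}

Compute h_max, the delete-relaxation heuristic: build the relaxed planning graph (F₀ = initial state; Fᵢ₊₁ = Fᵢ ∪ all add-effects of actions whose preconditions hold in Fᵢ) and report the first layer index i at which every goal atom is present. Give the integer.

F0 = init (6 atoms)
F1 = F0 ∪ {near(a), near(f)}  (8 atoms)
F2 = F1 ∪ {inpos(a,f), inpos(d,a), inpos(d,f), inpos(f,a), near(d)}  (13 atoms)
goal ⊆ F2  ⇒  h_max = 2

2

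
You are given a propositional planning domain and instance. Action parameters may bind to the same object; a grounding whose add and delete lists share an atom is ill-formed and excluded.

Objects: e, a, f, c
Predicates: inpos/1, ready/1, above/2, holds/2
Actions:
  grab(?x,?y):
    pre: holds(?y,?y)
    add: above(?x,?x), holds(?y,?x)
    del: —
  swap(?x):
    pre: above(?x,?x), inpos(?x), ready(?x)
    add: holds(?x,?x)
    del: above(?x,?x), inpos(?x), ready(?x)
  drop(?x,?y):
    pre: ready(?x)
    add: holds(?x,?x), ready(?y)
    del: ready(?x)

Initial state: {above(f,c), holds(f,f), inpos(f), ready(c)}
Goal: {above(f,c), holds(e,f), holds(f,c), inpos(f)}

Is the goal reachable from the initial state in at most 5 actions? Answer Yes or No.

Yes

1. grab(c,f)  →  {above(c,c), above(f,c), holds(f,c), holds(f,f), inpos(f), ready(c)}
2. drop(c,e)  →  {above(c,c), above(f,c), holds(c,c), holds(f,c), holds(f,f), inpos(f), ready(e)}
3. drop(e,a)  →  {above(c,c), above(f,c), holds(c,c), holds(e,e), holds(f,c), holds(f,f), inpos(f), ready(a)}
4. grab(f,e)  →  {above(c,c), above(f,c), above(f,f), holds(c,c), holds(e,e), holds(e,f), holds(f,c), holds(f,f), inpos(f), ready(a)}
optimal plan length = 4; 4 ≤ 5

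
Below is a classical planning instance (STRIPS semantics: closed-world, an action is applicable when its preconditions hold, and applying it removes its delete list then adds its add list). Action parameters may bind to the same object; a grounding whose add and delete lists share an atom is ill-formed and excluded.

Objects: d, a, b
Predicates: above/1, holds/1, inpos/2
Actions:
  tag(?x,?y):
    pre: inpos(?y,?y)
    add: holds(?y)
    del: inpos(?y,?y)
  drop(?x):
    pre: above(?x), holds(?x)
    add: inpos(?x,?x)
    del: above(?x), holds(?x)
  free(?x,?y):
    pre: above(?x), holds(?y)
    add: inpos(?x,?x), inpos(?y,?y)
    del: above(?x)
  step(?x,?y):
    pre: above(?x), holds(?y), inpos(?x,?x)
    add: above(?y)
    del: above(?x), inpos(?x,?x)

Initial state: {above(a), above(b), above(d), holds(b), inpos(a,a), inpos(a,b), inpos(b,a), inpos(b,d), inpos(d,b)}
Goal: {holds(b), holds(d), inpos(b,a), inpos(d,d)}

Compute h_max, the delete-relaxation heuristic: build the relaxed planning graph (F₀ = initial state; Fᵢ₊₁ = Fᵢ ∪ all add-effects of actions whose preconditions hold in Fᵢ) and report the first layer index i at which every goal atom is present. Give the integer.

F0 = init (9 atoms)
F1 = F0 ∪ {holds(a), inpos(b,b), inpos(d,d)}  (12 atoms)
F2 = F1 ∪ {holds(d)}  (13 atoms)
goal ⊆ F2  ⇒  h_max = 2

2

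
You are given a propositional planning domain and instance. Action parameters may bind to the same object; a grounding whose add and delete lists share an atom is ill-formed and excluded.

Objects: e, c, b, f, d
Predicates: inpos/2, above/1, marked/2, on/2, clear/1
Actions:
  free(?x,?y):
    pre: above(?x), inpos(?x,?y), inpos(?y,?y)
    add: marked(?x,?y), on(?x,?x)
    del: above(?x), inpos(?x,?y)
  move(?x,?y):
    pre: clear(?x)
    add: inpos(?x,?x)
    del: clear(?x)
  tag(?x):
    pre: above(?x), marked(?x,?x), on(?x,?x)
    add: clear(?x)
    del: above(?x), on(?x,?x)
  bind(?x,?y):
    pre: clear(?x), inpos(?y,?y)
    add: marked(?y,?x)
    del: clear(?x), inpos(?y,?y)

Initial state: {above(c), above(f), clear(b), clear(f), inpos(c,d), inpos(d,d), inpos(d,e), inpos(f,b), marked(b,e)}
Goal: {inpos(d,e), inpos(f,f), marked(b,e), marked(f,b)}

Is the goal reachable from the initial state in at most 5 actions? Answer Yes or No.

1. move(b,e)  →  {above(c), above(f), clear(f), inpos(b,b), inpos(c,d), inpos(d,d), inpos(d,e), inpos(f,b), marked(b,e)}
2. free(f,b)  →  {above(c), clear(f), inpos(b,b), inpos(c,d), inpos(d,d), inpos(d,e), marked(b,e), marked(f,b), on(f,f)}
3. move(f,e)  →  {above(c), inpos(b,b), inpos(c,d), inpos(d,d), inpos(d,e), inpos(f,f), marked(b,e), marked(f,b), on(f,f)}
optimal plan length = 3; 3 ≤ 5

Yes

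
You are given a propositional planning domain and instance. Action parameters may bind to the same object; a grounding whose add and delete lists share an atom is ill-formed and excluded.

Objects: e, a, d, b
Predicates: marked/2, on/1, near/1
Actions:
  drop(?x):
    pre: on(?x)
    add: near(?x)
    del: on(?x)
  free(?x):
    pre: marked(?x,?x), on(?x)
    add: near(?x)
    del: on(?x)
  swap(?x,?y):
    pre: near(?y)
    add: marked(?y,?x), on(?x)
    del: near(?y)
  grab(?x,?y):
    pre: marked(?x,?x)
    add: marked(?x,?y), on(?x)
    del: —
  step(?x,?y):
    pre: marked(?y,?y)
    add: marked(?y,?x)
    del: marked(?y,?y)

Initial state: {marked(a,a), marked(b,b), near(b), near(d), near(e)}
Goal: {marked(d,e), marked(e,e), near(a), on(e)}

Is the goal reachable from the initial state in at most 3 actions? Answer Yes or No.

No

1. swap(e,e)  →  {marked(a,a), marked(b,b), marked(e,e), near(b), near(d), on(e)}
2. swap(e,d)  →  {marked(a,a), marked(b,b), marked(d,e), marked(e,e), near(b), on(e)}
3. swap(a,b)  →  {marked(a,a), marked(b,a), marked(b,b), marked(d,e), marked(e,e), on(a), on(e)}
4. drop(a)  →  {marked(a,a), marked(b,a), marked(b,b), marked(d,e), marked(e,e), near(a), on(e)}
optimal plan length = 4; 4 > 3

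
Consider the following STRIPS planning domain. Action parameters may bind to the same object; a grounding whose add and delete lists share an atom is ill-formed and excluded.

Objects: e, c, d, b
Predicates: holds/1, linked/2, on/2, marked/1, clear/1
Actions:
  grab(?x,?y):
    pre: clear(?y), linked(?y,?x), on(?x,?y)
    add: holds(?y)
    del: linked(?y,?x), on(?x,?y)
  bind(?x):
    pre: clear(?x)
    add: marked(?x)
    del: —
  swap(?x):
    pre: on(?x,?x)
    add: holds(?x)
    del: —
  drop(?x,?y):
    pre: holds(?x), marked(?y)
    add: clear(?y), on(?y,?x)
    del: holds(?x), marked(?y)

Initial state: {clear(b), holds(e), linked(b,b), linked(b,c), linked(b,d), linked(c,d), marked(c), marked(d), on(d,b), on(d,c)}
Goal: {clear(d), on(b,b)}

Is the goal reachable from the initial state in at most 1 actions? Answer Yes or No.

No

1. grab(d,b)  →  {clear(b), holds(b), holds(e), linked(b,b), linked(b,c), linked(c,d), marked(c), marked(d), on(d,c)}
2. bind(b)  →  {clear(b), holds(b), holds(e), linked(b,b), linked(b,c), linked(c,d), marked(b), marked(c), marked(d), on(d,c)}
3. drop(e,d)  →  {clear(b), clear(d), holds(b), linked(b,b), linked(b,c), linked(c,d), marked(b), marked(c), on(d,c), on(d,e)}
4. drop(b,b)  →  {clear(b), clear(d), linked(b,b), linked(b,c), linked(c,d), marked(c), on(b,b), on(d,c), on(d,e)}
optimal plan length = 4; 4 > 1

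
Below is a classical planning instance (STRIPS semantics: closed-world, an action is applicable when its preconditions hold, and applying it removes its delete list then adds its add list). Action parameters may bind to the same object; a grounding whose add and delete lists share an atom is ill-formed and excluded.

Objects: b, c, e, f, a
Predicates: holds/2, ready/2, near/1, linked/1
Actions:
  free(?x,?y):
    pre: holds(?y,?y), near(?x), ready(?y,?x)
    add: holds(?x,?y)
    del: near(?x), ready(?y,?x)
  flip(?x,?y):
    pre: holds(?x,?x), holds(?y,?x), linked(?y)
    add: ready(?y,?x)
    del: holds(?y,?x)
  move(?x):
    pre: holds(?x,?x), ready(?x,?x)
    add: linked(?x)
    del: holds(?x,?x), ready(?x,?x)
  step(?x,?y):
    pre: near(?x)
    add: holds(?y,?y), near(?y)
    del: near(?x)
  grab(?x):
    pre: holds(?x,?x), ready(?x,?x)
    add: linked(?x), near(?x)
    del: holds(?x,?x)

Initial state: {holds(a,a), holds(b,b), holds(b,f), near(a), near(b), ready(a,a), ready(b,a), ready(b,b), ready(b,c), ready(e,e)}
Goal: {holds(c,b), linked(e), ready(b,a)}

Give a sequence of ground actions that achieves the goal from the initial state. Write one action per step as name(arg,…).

step(b,c); free(c,b); step(a,e); move(e)

1. step(b,c)  →  {holds(a,a), holds(b,b), holds(b,f), holds(c,c), near(a), near(c), ready(a,a), ready(b,a), ready(b,b), ready(b,c), ready(e,e)}
2. free(c,b)  →  {holds(a,a), holds(b,b), holds(b,f), holds(c,b), holds(c,c), near(a), ready(a,a), ready(b,a), ready(b,b), ready(e,e)}
3. step(a,e)  →  {holds(a,a), holds(b,b), holds(b,f), holds(c,b), holds(c,c), holds(e,e), near(e), ready(a,a), ready(b,a), ready(b,b), ready(e,e)}
4. move(e)  →  {holds(a,a), holds(b,b), holds(b,f), holds(c,b), holds(c,c), linked(e), near(e), ready(a,a), ready(b,a), ready(b,b)}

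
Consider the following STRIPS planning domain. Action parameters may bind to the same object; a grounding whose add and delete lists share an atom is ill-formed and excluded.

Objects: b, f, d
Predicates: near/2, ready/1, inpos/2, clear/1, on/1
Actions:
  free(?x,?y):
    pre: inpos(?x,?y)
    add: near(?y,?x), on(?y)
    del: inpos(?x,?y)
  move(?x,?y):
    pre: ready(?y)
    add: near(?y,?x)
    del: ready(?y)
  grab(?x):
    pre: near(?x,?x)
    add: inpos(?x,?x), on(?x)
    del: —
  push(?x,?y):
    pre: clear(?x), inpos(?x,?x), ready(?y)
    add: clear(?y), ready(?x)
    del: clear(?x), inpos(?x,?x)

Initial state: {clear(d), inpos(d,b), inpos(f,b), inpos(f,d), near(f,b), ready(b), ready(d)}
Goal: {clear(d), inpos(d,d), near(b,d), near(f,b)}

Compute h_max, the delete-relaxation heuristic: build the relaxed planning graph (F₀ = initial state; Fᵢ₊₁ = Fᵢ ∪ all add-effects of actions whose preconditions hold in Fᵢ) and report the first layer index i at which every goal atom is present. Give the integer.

2

F0 = init (7 atoms)
F1 = F0 ∪ {near(b,b), near(b,d), near(b,f), near(d,b), near(d,d), near(d,f), on(b), on(d)}  (15 atoms)
F2 = F1 ∪ {inpos(b,b), inpos(d,d)}  (17 atoms)
goal ⊆ F2  ⇒  h_max = 2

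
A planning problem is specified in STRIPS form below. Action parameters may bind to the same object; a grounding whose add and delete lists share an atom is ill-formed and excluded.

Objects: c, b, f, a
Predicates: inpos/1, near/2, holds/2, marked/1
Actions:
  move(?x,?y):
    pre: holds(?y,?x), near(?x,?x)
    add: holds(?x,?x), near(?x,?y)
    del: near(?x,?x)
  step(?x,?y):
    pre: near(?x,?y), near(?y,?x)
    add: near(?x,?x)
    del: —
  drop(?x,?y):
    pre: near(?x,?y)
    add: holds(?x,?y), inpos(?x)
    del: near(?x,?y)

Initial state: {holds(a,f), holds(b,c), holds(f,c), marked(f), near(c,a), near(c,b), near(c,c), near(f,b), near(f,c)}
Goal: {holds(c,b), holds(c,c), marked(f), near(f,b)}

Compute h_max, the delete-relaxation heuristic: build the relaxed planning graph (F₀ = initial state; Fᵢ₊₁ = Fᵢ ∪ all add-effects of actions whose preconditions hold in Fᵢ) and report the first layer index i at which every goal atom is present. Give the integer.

1

F0 = init (9 atoms)
F1 = F0 ∪ {holds(c,a), holds(c,b), holds(c,c), holds(f,b), inpos(c), inpos(f), near(c,f)}  (16 atoms)
goal ⊆ F1  ⇒  h_max = 1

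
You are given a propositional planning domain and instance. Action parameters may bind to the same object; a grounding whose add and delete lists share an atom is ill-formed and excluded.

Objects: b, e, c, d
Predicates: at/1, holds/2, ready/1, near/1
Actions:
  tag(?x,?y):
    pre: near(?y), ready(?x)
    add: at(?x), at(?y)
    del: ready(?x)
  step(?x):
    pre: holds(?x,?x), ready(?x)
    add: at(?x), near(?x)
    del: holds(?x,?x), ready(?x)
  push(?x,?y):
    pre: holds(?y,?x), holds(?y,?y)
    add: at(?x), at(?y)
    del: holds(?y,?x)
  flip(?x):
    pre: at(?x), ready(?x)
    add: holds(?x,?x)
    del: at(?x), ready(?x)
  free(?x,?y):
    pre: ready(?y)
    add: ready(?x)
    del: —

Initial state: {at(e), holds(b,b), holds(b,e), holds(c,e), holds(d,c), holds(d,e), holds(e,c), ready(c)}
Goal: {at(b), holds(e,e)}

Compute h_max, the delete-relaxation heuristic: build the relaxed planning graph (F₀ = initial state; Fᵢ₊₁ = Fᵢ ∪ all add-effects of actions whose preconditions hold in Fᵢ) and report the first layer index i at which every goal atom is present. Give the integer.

2

F0 = init (8 atoms)
F1 = F0 ∪ {at(b), ready(b), ready(d), ready(e)}  (12 atoms)
F2 = F1 ∪ {holds(e,e), near(b)}  (14 atoms)
goal ⊆ F2  ⇒  h_max = 2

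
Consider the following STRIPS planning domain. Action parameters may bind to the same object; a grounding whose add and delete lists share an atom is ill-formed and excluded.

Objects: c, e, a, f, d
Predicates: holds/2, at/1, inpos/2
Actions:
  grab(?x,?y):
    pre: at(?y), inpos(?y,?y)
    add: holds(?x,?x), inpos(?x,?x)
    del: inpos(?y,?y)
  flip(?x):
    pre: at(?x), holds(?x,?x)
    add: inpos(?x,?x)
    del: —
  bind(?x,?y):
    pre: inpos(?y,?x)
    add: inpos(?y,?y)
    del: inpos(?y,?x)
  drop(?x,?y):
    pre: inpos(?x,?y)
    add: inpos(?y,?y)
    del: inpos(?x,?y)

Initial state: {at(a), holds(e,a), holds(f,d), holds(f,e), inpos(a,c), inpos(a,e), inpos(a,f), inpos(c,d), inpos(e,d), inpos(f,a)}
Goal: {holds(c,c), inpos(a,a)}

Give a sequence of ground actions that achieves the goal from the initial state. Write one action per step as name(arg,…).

1. bind(c,a)  →  {at(a), holds(e,a), holds(f,d), holds(f,e), inpos(a,a), inpos(a,e), inpos(a,f), inpos(c,d), inpos(e,d), inpos(f,a)}
2. grab(c,a)  →  {at(a), holds(c,c), holds(e,a), holds(f,d), holds(f,e), inpos(a,e), inpos(a,f), inpos(c,c), inpos(c,d), inpos(e,d), inpos(f,a)}
3. bind(e,a)  →  {at(a), holds(c,c), holds(e,a), holds(f,d), holds(f,e), inpos(a,a), inpos(a,f), inpos(c,c), inpos(c,d), inpos(e,d), inpos(f,a)}

bind(c,a); grab(c,a); bind(e,a)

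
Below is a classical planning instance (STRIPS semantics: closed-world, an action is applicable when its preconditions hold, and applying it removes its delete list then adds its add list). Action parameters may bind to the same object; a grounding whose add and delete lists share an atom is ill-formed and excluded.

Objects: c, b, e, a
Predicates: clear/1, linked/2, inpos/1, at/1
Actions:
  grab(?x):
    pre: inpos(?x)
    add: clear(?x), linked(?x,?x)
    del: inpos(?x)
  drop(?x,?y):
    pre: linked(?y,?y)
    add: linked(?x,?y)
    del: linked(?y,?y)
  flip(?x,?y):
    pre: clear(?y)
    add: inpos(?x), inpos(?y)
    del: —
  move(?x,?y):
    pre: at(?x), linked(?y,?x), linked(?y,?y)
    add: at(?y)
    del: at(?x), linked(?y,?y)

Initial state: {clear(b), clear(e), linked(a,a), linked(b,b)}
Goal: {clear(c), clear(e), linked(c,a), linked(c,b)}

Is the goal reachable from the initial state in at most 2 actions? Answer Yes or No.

No

1. drop(c,b)  →  {clear(b), clear(e), linked(a,a), linked(c,b)}
2. drop(c,a)  →  {clear(b), clear(e), linked(c,a), linked(c,b)}
3. flip(c,b)  →  {clear(b), clear(e), inpos(b), inpos(c), linked(c,a), linked(c,b)}
4. grab(c)  →  {clear(b), clear(c), clear(e), inpos(b), linked(c,a), linked(c,b), linked(c,c)}
optimal plan length = 4; 4 > 2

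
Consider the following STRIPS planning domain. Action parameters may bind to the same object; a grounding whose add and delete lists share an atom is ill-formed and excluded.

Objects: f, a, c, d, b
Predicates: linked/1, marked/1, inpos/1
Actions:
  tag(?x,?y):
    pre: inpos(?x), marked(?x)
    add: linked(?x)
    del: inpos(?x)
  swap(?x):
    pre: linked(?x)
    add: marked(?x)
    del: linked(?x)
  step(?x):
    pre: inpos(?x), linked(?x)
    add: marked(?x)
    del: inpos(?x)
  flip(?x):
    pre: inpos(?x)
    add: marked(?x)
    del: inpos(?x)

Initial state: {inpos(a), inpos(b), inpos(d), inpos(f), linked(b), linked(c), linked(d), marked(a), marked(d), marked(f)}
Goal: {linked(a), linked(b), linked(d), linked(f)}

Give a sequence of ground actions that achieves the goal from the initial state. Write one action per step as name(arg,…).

1. tag(f,f)  →  {inpos(a), inpos(b), inpos(d), linked(b), linked(c), linked(d), linked(f), marked(a), marked(d), marked(f)}
2. tag(a,f)  →  {inpos(b), inpos(d), linked(a), linked(b), linked(c), linked(d), linked(f), marked(a), marked(d), marked(f)}

tag(f,f); tag(a,f)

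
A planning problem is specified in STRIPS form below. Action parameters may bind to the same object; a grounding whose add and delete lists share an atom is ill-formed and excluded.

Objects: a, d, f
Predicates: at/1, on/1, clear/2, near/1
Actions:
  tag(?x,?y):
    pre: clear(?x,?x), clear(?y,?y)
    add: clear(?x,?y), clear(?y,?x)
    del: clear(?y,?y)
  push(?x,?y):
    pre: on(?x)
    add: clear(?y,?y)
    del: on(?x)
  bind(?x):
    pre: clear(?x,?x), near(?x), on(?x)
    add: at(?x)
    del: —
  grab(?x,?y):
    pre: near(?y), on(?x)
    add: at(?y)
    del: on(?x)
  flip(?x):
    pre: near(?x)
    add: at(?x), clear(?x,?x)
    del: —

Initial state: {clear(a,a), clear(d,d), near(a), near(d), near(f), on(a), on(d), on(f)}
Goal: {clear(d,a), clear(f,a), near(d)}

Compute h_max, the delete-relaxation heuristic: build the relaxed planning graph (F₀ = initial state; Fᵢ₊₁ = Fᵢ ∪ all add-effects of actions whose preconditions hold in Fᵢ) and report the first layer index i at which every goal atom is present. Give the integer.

2

F0 = init (8 atoms)
F1 = F0 ∪ {at(a), at(d), at(f), clear(a,d), clear(d,a), clear(f,f)}  (14 atoms)
F2 = F1 ∪ {clear(a,f), clear(d,f), clear(f,a), clear(f,d)}  (18 atoms)
goal ⊆ F2  ⇒  h_max = 2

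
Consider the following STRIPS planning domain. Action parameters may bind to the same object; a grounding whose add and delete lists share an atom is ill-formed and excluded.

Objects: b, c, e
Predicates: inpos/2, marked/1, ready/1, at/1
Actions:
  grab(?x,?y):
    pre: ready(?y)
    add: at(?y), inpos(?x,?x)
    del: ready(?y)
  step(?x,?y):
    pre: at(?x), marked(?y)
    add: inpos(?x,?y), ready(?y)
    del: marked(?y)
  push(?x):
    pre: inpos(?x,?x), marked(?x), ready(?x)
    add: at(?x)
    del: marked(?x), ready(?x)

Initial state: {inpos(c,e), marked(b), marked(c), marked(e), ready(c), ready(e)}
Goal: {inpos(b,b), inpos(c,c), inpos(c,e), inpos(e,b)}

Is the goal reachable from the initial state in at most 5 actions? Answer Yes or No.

1. grab(b,c)  →  {at(c), inpos(b,b), inpos(c,e), marked(b), marked(c), marked(e), ready(e)}
2. grab(c,e)  →  {at(c), at(e), inpos(b,b), inpos(c,c), inpos(c,e), marked(b), marked(c), marked(e)}
3. step(e,b)  →  {at(c), at(e), inpos(b,b), inpos(c,c), inpos(c,e), inpos(e,b), marked(c), marked(e), ready(b)}
optimal plan length = 3; 3 ≤ 5

Yes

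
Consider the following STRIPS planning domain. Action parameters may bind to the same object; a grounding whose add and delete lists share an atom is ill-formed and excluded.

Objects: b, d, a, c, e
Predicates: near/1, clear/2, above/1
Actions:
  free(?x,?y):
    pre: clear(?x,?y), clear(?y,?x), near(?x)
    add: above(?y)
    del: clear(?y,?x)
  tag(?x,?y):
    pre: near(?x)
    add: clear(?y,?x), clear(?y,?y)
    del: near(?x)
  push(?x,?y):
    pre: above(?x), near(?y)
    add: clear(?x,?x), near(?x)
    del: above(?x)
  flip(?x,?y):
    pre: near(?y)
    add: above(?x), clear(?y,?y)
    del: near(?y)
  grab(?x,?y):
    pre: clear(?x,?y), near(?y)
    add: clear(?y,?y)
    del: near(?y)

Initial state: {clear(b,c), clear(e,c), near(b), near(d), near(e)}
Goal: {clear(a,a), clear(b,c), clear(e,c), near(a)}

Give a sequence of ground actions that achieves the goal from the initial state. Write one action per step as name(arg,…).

1. flip(a,b)  →  {above(a), clear(b,b), clear(b,c), clear(e,c), near(d), near(e)}
2. push(a,d)  →  {clear(a,a), clear(b,b), clear(b,c), clear(e,c), near(a), near(d), near(e)}

flip(a,b); push(a,d)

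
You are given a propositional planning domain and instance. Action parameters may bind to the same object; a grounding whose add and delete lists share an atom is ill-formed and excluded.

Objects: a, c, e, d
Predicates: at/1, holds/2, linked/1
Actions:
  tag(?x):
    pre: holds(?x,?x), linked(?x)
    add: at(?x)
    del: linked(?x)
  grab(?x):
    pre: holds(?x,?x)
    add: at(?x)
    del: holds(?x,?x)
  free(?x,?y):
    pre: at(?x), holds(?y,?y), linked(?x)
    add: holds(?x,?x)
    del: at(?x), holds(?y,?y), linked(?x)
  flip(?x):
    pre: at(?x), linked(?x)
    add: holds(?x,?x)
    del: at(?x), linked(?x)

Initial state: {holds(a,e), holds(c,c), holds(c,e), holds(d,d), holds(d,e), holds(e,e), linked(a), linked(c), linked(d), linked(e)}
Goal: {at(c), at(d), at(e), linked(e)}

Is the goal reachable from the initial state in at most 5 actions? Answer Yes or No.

1. tag(c)  →  {at(c), holds(a,e), holds(c,c), holds(c,e), holds(d,d), holds(d,e), holds(e,e), linked(a), linked(d), linked(e)}
2. tag(d)  →  {at(c), at(d), holds(a,e), holds(c,c), holds(c,e), holds(d,d), holds(d,e), holds(e,e), linked(a), linked(e)}
3. grab(e)  →  {at(c), at(d), at(e), holds(a,e), holds(c,c), holds(c,e), holds(d,d), holds(d,e), linked(a), linked(e)}
optimal plan length = 3; 3 ≤ 5

Yes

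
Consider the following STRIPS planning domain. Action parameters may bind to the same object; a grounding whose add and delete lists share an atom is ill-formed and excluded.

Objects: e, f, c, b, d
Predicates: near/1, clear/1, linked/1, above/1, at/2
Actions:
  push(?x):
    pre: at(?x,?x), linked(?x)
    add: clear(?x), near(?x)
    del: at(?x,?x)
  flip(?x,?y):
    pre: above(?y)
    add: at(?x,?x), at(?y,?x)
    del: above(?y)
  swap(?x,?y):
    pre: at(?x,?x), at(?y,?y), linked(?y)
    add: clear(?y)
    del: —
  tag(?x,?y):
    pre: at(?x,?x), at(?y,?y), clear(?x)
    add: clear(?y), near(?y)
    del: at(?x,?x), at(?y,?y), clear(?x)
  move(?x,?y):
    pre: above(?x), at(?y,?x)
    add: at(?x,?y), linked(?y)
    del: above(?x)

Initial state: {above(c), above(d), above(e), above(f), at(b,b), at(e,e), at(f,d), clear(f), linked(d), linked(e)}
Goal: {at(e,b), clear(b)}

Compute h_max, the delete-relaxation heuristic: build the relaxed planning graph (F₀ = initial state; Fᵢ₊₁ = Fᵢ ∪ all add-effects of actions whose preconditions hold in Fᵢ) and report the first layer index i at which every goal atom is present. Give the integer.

F0 = init (10 atoms)
F1 = F0 ∪ {at(c,b), at(c,c), at(c,d), at(c,e), at(c,f), at(d,b), at(d,c), at(d,d), at(d,e), at(d,f), at(e,b), at(e,c), at(e,d), at(e,f), at(f,b), at(f,c), at(f,e), at(f,f), clear(e), linked(f), near(e)}  (31 atoms)
F2 = F1 ∪ {clear(b), clear(c), clear(d), linked(c), near(b), near(c), near(d), near(f)}  (39 atoms)
goal ⊆ F2  ⇒  h_max = 2

2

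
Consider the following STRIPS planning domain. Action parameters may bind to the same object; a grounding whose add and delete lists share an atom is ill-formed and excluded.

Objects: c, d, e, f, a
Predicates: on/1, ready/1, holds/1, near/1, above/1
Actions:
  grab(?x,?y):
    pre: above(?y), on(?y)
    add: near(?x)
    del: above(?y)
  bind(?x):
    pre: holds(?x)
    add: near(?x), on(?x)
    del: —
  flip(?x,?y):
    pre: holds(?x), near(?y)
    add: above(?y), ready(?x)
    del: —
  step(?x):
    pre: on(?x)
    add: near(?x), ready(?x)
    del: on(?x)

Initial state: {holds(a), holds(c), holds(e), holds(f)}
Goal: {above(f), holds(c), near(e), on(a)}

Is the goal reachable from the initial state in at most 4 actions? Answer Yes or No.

1. bind(e)  →  {holds(a), holds(c), holds(e), holds(f), near(e), on(e)}
2. bind(f)  →  {holds(a), holds(c), holds(e), holds(f), near(e), near(f), on(e), on(f)}
3. bind(a)  →  {holds(a), holds(c), holds(e), holds(f), near(a), near(e), near(f), on(a), on(e), on(f)}
4. flip(c,f)  →  {above(f), holds(a), holds(c), holds(e), holds(f), near(a), near(e), near(f), on(a), on(e), on(f), ready(c)}
optimal plan length = 4; 4 ≤ 4

Yes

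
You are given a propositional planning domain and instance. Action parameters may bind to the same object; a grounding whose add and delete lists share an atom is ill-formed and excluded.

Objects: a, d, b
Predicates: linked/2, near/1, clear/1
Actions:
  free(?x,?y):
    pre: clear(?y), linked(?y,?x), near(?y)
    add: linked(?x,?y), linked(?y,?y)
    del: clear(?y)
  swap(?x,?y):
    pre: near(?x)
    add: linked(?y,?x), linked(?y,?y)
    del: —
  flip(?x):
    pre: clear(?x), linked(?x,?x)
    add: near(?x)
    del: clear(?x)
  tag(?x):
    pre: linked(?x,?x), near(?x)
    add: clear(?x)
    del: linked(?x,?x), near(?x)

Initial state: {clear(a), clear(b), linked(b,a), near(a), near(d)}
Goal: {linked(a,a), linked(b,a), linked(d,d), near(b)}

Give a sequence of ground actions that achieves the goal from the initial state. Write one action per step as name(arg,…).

swap(a,a); swap(a,d); swap(a,b); flip(b)

1. swap(a,a)  →  {clear(a), clear(b), linked(a,a), linked(b,a), near(a), near(d)}
2. swap(a,d)  →  {clear(a), clear(b), linked(a,a), linked(b,a), linked(d,a), linked(d,d), near(a), near(d)}
3. swap(a,b)  →  {clear(a), clear(b), linked(a,a), linked(b,a), linked(b,b), linked(d,a), linked(d,d), near(a), near(d)}
4. flip(b)  →  {clear(a), linked(a,a), linked(b,a), linked(b,b), linked(d,a), linked(d,d), near(a), near(b), near(d)}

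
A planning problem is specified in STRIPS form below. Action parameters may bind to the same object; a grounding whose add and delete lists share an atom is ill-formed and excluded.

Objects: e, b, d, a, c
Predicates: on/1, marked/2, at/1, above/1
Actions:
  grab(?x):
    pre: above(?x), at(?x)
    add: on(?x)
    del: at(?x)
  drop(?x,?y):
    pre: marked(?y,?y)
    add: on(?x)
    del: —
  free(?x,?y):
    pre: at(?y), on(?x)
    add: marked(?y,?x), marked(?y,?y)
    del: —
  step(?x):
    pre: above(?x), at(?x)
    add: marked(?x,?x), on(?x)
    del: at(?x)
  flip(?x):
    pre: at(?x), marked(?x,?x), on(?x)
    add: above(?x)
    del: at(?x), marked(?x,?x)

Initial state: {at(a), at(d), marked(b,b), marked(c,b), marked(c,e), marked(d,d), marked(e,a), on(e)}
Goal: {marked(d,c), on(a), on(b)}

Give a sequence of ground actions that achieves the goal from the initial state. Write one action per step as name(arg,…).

1. drop(b,b)  →  {at(a), at(d), marked(b,b), marked(c,b), marked(c,e), marked(d,d), marked(e,a), on(b), on(e)}
2. drop(a,b)  →  {at(a), at(d), marked(b,b), marked(c,b), marked(c,e), marked(d,d), marked(e,a), on(a), on(b), on(e)}
3. drop(c,b)  →  {at(a), at(d), marked(b,b), marked(c,b), marked(c,e), marked(d,d), marked(e,a), on(a), on(b), on(c), on(e)}
4. free(c,d)  →  {at(a), at(d), marked(b,b), marked(c,b), marked(c,e), marked(d,c), marked(d,d), marked(e,a), on(a), on(b), on(c), on(e)}

drop(b,b); drop(a,b); drop(c,b); free(c,d)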